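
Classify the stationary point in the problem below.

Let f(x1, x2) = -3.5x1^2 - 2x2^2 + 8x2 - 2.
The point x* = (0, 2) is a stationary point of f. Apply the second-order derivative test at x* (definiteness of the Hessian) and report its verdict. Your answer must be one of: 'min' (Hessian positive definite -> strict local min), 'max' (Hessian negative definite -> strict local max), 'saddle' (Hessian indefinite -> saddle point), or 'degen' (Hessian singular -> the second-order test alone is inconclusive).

Compute the Hessian H = grad^2 f:
  H = [[-7, 0], [0, -4]]
Verify stationarity: grad f(x*) = H x* + g = (0, 0).
Eigenvalues of H: -7, -4.
Both eigenvalues < 0, so H is negative definite -> x* is a strict local max.

max


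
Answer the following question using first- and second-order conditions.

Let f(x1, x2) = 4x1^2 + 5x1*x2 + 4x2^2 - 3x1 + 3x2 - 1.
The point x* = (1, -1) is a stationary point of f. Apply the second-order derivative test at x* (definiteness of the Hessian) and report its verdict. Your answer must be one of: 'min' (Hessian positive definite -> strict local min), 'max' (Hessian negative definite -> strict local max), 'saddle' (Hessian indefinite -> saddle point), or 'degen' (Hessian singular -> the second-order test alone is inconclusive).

Compute the Hessian H = grad^2 f:
  H = [[8, 5], [5, 8]]
Verify stationarity: grad f(x*) = H x* + g = (0, 0).
Eigenvalues of H: 3, 13.
Both eigenvalues > 0, so H is positive definite -> x* is a strict local min.

min


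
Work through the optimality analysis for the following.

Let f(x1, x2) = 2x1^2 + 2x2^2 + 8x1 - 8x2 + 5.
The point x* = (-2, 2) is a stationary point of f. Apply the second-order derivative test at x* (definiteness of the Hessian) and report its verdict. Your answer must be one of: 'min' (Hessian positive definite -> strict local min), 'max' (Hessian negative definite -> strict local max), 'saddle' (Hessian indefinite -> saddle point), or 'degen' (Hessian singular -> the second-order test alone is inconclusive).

Compute the Hessian H = grad^2 f:
  H = [[4, 0], [0, 4]]
Verify stationarity: grad f(x*) = H x* + g = (0, 0).
Eigenvalues of H: 4, 4.
Both eigenvalues > 0, so H is positive definite -> x* is a strict local min.

min


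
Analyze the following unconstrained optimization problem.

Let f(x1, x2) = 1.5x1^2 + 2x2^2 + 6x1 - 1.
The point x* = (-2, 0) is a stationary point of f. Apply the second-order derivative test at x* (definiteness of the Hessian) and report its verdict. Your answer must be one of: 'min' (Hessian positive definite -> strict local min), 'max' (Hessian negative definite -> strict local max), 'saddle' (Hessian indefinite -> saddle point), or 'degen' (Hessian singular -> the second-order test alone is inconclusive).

Compute the Hessian H = grad^2 f:
  H = [[3, 0], [0, 4]]
Verify stationarity: grad f(x*) = H x* + g = (0, 0).
Eigenvalues of H: 3, 4.
Both eigenvalues > 0, so H is positive definite -> x* is a strict local min.

min


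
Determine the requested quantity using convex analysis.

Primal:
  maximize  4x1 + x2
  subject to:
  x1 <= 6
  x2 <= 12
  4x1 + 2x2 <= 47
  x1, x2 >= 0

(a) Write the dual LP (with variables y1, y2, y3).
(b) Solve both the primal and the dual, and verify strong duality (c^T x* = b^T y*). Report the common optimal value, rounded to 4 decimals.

The standard primal-dual pair for 'max c^T x s.t. A x <= b, x >= 0' is:
  Dual:  min b^T y  s.t.  A^T y >= c,  y >= 0.

So the dual LP is:
  minimize  6y1 + 12y2 + 47y3
  subject to:
    y1 + 4y3 >= 4
    y2 + 2y3 >= 1
    y1, y2, y3 >= 0

Solving the primal: x* = (6, 11.5).
  primal value c^T x* = 35.5.
Solving the dual: y* = (2, 0, 0.5).
  dual value b^T y* = 35.5.
Strong duality: c^T x* = b^T y*. Confirmed.

35.5


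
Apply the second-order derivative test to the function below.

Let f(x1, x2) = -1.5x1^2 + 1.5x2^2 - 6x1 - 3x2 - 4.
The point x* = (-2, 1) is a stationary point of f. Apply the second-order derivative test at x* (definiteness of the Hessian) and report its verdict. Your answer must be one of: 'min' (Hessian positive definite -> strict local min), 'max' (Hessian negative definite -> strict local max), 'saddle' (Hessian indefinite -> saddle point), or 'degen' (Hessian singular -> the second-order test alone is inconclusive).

Compute the Hessian H = grad^2 f:
  H = [[-3, 0], [0, 3]]
Verify stationarity: grad f(x*) = H x* + g = (0, 0).
Eigenvalues of H: -3, 3.
Eigenvalues have mixed signs, so H is indefinite -> x* is a saddle point.

saddle


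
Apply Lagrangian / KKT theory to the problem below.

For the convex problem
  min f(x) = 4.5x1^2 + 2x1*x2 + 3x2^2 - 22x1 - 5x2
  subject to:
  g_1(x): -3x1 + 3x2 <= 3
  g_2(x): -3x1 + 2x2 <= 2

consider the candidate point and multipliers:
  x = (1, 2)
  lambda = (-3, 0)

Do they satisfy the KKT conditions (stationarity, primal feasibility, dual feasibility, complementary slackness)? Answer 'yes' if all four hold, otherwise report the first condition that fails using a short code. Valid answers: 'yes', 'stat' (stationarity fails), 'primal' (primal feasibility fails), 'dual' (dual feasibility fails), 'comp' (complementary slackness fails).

Gradient of f: grad f(x) = Q x + c = (-9, 9)
Constraint values g_i(x) = a_i^T x - b_i:
  g_1((1, 2)) = 0
  g_2((1, 2)) = -1
Stationarity residual: grad f(x) + sum_i lambda_i a_i = (0, 0)
  -> stationarity OK
Primal feasibility (all g_i <= 0): OK
Dual feasibility (all lambda_i >= 0): FAILS
Complementary slackness (lambda_i * g_i(x) = 0 for all i): OK

Verdict: the first failing condition is dual_feasibility -> dual.

dual


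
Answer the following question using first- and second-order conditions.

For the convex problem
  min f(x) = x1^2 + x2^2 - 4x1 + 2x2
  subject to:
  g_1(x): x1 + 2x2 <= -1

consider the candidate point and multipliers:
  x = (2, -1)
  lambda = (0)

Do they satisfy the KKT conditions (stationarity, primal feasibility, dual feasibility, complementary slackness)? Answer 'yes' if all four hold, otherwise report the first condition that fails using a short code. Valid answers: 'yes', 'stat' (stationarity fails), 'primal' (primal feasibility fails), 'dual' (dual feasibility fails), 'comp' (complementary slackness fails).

Gradient of f: grad f(x) = Q x + c = (0, 0)
Constraint values g_i(x) = a_i^T x - b_i:
  g_1((2, -1)) = 1
Stationarity residual: grad f(x) + sum_i lambda_i a_i = (0, 0)
  -> stationarity OK
Primal feasibility (all g_i <= 0): FAILS
Dual feasibility (all lambda_i >= 0): OK
Complementary slackness (lambda_i * g_i(x) = 0 for all i): OK

Verdict: the first failing condition is primal_feasibility -> primal.

primal


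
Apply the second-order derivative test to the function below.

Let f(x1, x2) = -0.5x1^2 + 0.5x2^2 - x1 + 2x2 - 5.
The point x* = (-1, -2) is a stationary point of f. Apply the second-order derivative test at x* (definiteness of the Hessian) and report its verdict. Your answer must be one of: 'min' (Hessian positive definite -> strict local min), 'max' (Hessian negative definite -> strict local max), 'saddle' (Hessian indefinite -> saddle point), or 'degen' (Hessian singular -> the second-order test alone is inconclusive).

Compute the Hessian H = grad^2 f:
  H = [[-1, 0], [0, 1]]
Verify stationarity: grad f(x*) = H x* + g = (0, 0).
Eigenvalues of H: -1, 1.
Eigenvalues have mixed signs, so H is indefinite -> x* is a saddle point.

saddle


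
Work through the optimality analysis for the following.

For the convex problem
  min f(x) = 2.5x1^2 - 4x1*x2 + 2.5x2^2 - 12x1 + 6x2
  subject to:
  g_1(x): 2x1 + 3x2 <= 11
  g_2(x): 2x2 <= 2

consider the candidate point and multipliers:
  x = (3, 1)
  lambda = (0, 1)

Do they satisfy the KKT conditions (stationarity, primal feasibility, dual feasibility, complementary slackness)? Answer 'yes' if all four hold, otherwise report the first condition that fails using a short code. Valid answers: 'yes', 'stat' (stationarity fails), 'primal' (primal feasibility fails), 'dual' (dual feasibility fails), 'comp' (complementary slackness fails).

Gradient of f: grad f(x) = Q x + c = (-1, -1)
Constraint values g_i(x) = a_i^T x - b_i:
  g_1((3, 1)) = -2
  g_2((3, 1)) = 0
Stationarity residual: grad f(x) + sum_i lambda_i a_i = (-1, 1)
  -> stationarity FAILS
Primal feasibility (all g_i <= 0): OK
Dual feasibility (all lambda_i >= 0): OK
Complementary slackness (lambda_i * g_i(x) = 0 for all i): OK

Verdict: the first failing condition is stationarity -> stat.

stat


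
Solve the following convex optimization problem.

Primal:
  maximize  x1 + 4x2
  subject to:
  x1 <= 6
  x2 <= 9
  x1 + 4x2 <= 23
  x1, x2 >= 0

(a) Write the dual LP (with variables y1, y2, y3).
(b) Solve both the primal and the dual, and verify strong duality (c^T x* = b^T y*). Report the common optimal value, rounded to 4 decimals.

The standard primal-dual pair for 'max c^T x s.t. A x <= b, x >= 0' is:
  Dual:  min b^T y  s.t.  A^T y >= c,  y >= 0.

So the dual LP is:
  minimize  6y1 + 9y2 + 23y3
  subject to:
    y1 + y3 >= 1
    y2 + 4y3 >= 4
    y1, y2, y3 >= 0

Solving the primal: x* = (0, 5.75).
  primal value c^T x* = 23.
Solving the dual: y* = (0, 0, 1).
  dual value b^T y* = 23.
Strong duality: c^T x* = b^T y*. Confirmed.

23


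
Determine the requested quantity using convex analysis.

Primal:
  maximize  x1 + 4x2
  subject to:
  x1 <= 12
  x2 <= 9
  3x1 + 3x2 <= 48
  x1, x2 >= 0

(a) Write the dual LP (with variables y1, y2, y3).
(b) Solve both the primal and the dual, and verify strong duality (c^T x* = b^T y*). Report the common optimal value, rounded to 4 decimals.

The standard primal-dual pair for 'max c^T x s.t. A x <= b, x >= 0' is:
  Dual:  min b^T y  s.t.  A^T y >= c,  y >= 0.

So the dual LP is:
  minimize  12y1 + 9y2 + 48y3
  subject to:
    y1 + 3y3 >= 1
    y2 + 3y3 >= 4
    y1, y2, y3 >= 0

Solving the primal: x* = (7, 9).
  primal value c^T x* = 43.
Solving the dual: y* = (0, 3, 0.3333).
  dual value b^T y* = 43.
Strong duality: c^T x* = b^T y*. Confirmed.

43


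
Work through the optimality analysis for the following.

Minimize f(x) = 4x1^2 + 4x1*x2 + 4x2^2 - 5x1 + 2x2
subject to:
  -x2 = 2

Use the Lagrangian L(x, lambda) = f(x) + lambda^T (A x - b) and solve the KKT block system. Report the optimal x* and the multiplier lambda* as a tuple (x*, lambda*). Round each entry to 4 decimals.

Form the Lagrangian:
  L(x, lambda) = (1/2) x^T Q x + c^T x + lambda^T (A x - b)
Stationarity (grad_x L = 0): Q x + c + A^T lambda = 0.
Primal feasibility: A x = b.

This gives the KKT block system:
  [ Q   A^T ] [ x     ]   [-c ]
  [ A    0  ] [ lambda ] = [ b ]

Solving the linear system:
  x*      = (1.625, -2)
  lambda* = (-7.5)
  f(x*)   = 1.4375

x* = (1.625, -2), lambda* = (-7.5)


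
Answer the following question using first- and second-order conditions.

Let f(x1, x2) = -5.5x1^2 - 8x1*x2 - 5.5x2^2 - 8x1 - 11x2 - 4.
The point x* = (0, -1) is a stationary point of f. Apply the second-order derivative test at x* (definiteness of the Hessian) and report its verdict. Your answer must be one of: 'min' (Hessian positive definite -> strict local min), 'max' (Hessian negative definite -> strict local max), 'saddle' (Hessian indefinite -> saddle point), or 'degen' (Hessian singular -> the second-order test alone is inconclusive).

Compute the Hessian H = grad^2 f:
  H = [[-11, -8], [-8, -11]]
Verify stationarity: grad f(x*) = H x* + g = (0, 0).
Eigenvalues of H: -19, -3.
Both eigenvalues < 0, so H is negative definite -> x* is a strict local max.

max


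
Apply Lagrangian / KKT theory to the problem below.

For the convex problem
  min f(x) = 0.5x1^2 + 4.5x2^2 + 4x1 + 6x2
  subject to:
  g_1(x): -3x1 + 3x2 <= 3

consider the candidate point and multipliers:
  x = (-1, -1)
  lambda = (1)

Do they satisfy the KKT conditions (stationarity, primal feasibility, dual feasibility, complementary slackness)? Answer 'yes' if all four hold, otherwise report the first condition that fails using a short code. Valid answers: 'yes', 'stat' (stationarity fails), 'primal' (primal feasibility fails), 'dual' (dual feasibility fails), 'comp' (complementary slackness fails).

Gradient of f: grad f(x) = Q x + c = (3, -3)
Constraint values g_i(x) = a_i^T x - b_i:
  g_1((-1, -1)) = -3
Stationarity residual: grad f(x) + sum_i lambda_i a_i = (0, 0)
  -> stationarity OK
Primal feasibility (all g_i <= 0): OK
Dual feasibility (all lambda_i >= 0): OK
Complementary slackness (lambda_i * g_i(x) = 0 for all i): FAILS

Verdict: the first failing condition is complementary_slackness -> comp.

comp


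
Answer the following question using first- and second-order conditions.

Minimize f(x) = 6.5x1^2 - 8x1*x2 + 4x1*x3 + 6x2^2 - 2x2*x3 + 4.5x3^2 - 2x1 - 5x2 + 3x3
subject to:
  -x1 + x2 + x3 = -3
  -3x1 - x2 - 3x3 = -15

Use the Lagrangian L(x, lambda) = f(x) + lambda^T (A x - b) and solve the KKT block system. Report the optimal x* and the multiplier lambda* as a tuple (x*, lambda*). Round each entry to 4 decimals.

Form the Lagrangian:
  L(x, lambda) = (1/2) x^T Q x + c^T x + lambda^T (A x - b)
Stationarity (grad_x L = 0): Q x + c + A^T lambda = 0.
Primal feasibility: A x = b.

This gives the KKT block system:
  [ Q   A^T ] [ x     ]   [-c ]
  [ A    0  ] [ lambda ] = [ b ]

Solving the linear system:
  x*      = (5.0171, 3.0513, -1.0342)
  lambda* = (13.5085, 7.0556)
  f(x*)   = 58.9829

x* = (5.0171, 3.0513, -1.0342), lambda* = (13.5085, 7.0556)


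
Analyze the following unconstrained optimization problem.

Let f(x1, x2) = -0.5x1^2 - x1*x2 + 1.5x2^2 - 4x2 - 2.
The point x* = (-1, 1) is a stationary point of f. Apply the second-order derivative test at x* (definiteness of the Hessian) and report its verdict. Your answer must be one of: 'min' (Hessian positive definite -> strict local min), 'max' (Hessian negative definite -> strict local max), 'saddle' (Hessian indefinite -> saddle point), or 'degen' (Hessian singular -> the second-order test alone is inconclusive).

Compute the Hessian H = grad^2 f:
  H = [[-1, -1], [-1, 3]]
Verify stationarity: grad f(x*) = H x* + g = (0, 0).
Eigenvalues of H: -1.2361, 3.2361.
Eigenvalues have mixed signs, so H is indefinite -> x* is a saddle point.

saddle


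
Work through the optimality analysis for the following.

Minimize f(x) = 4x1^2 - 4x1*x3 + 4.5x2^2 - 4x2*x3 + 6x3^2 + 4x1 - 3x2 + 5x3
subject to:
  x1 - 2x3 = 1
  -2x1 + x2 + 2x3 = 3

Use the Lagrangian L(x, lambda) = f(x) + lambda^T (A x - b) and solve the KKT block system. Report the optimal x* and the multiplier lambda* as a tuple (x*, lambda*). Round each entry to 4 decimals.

Form the Lagrangian:
  L(x, lambda) = (1/2) x^T Q x + c^T x + lambda^T (A x - b)
Stationarity (grad_x L = 0): Q x + c + A^T lambda = 0.
Primal feasibility: A x = b.

This gives the KKT block system:
  [ Q   A^T ] [ x     ]   [-c ]
  [ A    0  ] [ lambda ] = [ b ]

Solving the linear system:
  x*      = (-2.7083, 1.2917, -1.8542)
  lambda* = (-21.8333, -16.0417)
  f(x*)   = 22.9896

x* = (-2.7083, 1.2917, -1.8542), lambda* = (-21.8333, -16.0417)


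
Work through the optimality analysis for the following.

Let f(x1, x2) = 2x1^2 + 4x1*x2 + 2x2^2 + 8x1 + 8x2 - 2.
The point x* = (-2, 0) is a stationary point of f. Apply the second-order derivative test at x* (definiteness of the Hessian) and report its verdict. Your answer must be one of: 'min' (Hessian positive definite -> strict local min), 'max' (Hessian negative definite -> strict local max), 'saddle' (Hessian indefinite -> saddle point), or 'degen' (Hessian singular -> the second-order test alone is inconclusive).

Compute the Hessian H = grad^2 f:
  H = [[4, 4], [4, 4]]
Verify stationarity: grad f(x*) = H x* + g = (0, 0).
Eigenvalues of H: 0, 8.
H has a zero eigenvalue (singular; positive semidefinite but not definite), so H is neither positive definite, negative definite, nor indefinite. The second-order test alone is inconclusive -> degen.
(Indeed, f is constant along the null direction of H through x*, so x* is not a strict local extremum.)

degen


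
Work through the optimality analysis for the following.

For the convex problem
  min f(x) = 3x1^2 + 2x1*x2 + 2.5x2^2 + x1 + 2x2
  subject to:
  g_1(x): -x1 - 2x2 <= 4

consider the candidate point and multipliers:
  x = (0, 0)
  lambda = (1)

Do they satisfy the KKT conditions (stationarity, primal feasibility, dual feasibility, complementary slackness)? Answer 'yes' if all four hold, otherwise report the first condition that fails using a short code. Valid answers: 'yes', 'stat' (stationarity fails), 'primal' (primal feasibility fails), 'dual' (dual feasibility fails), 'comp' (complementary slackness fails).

Gradient of f: grad f(x) = Q x + c = (1, 2)
Constraint values g_i(x) = a_i^T x - b_i:
  g_1((0, 0)) = -4
Stationarity residual: grad f(x) + sum_i lambda_i a_i = (0, 0)
  -> stationarity OK
Primal feasibility (all g_i <= 0): OK
Dual feasibility (all lambda_i >= 0): OK
Complementary slackness (lambda_i * g_i(x) = 0 for all i): FAILS

Verdict: the first failing condition is complementary_slackness -> comp.

comp


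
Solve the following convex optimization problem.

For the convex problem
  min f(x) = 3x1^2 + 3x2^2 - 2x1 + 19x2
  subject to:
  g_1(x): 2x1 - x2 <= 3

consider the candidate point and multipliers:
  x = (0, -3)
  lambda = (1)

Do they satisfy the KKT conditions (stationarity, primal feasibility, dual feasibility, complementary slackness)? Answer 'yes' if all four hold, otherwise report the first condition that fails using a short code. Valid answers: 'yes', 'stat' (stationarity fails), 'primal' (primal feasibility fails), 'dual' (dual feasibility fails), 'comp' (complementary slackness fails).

Gradient of f: grad f(x) = Q x + c = (-2, 1)
Constraint values g_i(x) = a_i^T x - b_i:
  g_1((0, -3)) = 0
Stationarity residual: grad f(x) + sum_i lambda_i a_i = (0, 0)
  -> stationarity OK
Primal feasibility (all g_i <= 0): OK
Dual feasibility (all lambda_i >= 0): OK
Complementary slackness (lambda_i * g_i(x) = 0 for all i): OK

Verdict: yes, KKT holds.

yes


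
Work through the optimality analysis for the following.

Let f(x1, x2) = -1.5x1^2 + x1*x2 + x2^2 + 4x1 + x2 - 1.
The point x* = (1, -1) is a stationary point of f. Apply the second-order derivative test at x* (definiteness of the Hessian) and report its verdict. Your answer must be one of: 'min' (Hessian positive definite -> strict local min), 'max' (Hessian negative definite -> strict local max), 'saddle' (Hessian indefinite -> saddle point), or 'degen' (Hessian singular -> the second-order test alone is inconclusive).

Compute the Hessian H = grad^2 f:
  H = [[-3, 1], [1, 2]]
Verify stationarity: grad f(x*) = H x* + g = (0, 0).
Eigenvalues of H: -3.1926, 2.1926.
Eigenvalues have mixed signs, so H is indefinite -> x* is a saddle point.

saddle


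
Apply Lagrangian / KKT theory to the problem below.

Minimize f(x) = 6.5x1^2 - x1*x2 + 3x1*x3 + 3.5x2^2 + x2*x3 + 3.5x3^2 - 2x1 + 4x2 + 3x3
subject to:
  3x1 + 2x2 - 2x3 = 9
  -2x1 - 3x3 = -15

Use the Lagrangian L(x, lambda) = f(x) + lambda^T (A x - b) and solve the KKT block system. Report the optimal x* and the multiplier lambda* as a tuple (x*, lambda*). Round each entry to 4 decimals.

Form the Lagrangian:
  L(x, lambda) = (1/2) x^T Q x + c^T x + lambda^T (A x - b)
Stationarity (grad_x L = 0): Q x + c + A^T lambda = 0.
Primal feasibility: A x = b.

This gives the KKT block system:
  [ Q   A^T ] [ x     ]   [-c ]
  [ A    0  ] [ lambda ] = [ b ]

Solving the linear system:
  x*      = (3.6738, 1.5402, 2.5508)
  lambda* = (-6.8292, 15.6919)
  f(x*)   = 151.653

x* = (3.6738, 1.5402, 2.5508), lambda* = (-6.8292, 15.6919)


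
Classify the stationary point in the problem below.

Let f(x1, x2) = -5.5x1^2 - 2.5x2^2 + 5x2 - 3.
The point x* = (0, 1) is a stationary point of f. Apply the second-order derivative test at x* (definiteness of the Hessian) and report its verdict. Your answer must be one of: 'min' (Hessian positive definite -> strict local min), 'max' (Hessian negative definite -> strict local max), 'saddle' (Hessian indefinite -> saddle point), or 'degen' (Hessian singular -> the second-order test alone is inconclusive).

Compute the Hessian H = grad^2 f:
  H = [[-11, 0], [0, -5]]
Verify stationarity: grad f(x*) = H x* + g = (0, 0).
Eigenvalues of H: -11, -5.
Both eigenvalues < 0, so H is negative definite -> x* is a strict local max.

max


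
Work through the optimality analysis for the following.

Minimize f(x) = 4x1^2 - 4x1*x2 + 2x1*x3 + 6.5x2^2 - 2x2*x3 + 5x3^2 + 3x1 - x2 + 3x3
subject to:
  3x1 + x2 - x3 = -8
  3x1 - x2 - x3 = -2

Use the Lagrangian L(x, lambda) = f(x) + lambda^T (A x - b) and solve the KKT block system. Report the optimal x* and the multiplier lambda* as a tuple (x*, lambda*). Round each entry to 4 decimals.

Form the Lagrangian:
  L(x, lambda) = (1/2) x^T Q x + c^T x + lambda^T (A x - b)
Stationarity (grad_x L = 0): Q x + c + A^T lambda = 0.
Primal feasibility: A x = b.

This gives the KKT block system:
  [ Q   A^T ] [ x     ]   [-c ]
  [ A    0  ] [ lambda ] = [ b ]

Solving the linear system:
  x*      = (-1.8364, -3, -0.5091)
  lambda* = (15.9364, -15.7)
  f(x*)   = 46.0273

x* = (-1.8364, -3, -0.5091), lambda* = (15.9364, -15.7)


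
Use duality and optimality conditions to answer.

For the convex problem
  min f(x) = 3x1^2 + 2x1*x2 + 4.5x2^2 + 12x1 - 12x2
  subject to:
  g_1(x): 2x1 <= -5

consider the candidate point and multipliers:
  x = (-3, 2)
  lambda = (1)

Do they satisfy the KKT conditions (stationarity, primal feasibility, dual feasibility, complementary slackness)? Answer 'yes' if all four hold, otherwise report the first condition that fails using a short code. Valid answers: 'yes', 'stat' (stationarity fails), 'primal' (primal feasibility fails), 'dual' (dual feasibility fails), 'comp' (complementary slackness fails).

Gradient of f: grad f(x) = Q x + c = (-2, 0)
Constraint values g_i(x) = a_i^T x - b_i:
  g_1((-3, 2)) = -1
Stationarity residual: grad f(x) + sum_i lambda_i a_i = (0, 0)
  -> stationarity OK
Primal feasibility (all g_i <= 0): OK
Dual feasibility (all lambda_i >= 0): OK
Complementary slackness (lambda_i * g_i(x) = 0 for all i): FAILS

Verdict: the first failing condition is complementary_slackness -> comp.

comp


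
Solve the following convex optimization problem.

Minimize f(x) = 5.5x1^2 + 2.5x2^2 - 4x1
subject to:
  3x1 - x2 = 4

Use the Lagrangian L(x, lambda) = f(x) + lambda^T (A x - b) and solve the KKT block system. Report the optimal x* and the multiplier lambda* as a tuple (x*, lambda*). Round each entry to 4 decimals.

Form the Lagrangian:
  L(x, lambda) = (1/2) x^T Q x + c^T x + lambda^T (A x - b)
Stationarity (grad_x L = 0): Q x + c + A^T lambda = 0.
Primal feasibility: A x = b.

This gives the KKT block system:
  [ Q   A^T ] [ x     ]   [-c ]
  [ A    0  ] [ lambda ] = [ b ]

Solving the linear system:
  x*      = (1.1429, -0.5714)
  lambda* = (-2.8571)
  f(x*)   = 3.4286

x* = (1.1429, -0.5714), lambda* = (-2.8571)


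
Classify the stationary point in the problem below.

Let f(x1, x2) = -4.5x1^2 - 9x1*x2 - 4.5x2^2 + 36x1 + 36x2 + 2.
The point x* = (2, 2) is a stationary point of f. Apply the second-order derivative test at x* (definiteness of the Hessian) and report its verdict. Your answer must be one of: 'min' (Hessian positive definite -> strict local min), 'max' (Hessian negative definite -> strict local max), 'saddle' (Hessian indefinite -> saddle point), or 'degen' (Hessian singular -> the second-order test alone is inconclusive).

Compute the Hessian H = grad^2 f:
  H = [[-9, -9], [-9, -9]]
Verify stationarity: grad f(x*) = H x* + g = (0, 0).
Eigenvalues of H: -18, 0.
H has a zero eigenvalue (singular; negative semidefinite but not definite), so H is neither positive definite, negative definite, nor indefinite. The second-order test alone is inconclusive -> degen.
(Indeed, f is constant along the null direction of H through x*, so x* is not a strict local extremum.)

degen


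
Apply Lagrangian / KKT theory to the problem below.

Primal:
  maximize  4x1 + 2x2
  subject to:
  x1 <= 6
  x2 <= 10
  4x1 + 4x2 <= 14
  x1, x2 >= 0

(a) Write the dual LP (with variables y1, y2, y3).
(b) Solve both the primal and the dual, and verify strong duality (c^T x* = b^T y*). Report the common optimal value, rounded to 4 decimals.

The standard primal-dual pair for 'max c^T x s.t. A x <= b, x >= 0' is:
  Dual:  min b^T y  s.t.  A^T y >= c,  y >= 0.

So the dual LP is:
  minimize  6y1 + 10y2 + 14y3
  subject to:
    y1 + 4y3 >= 4
    y2 + 4y3 >= 2
    y1, y2, y3 >= 0

Solving the primal: x* = (3.5, 0).
  primal value c^T x* = 14.
Solving the dual: y* = (0, 0, 1).
  dual value b^T y* = 14.
Strong duality: c^T x* = b^T y*. Confirmed.

14


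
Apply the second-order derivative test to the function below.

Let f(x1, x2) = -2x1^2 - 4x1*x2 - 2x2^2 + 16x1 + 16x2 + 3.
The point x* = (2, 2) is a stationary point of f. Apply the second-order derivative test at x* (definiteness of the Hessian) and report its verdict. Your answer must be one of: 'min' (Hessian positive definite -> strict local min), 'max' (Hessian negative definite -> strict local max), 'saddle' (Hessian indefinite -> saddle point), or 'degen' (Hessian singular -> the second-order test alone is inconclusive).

Compute the Hessian H = grad^2 f:
  H = [[-4, -4], [-4, -4]]
Verify stationarity: grad f(x*) = H x* + g = (0, 0).
Eigenvalues of H: -8, 0.
H has a zero eigenvalue (singular; negative semidefinite but not definite), so H is neither positive definite, negative definite, nor indefinite. The second-order test alone is inconclusive -> degen.
(Indeed, f is constant along the null direction of H through x*, so x* is not a strict local extremum.)

degen


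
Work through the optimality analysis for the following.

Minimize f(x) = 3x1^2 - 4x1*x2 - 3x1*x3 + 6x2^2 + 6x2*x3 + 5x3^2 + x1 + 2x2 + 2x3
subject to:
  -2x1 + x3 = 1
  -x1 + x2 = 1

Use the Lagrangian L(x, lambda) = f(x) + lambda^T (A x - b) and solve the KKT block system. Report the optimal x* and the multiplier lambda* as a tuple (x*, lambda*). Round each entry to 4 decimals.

Form the Lagrangian:
  L(x, lambda) = (1/2) x^T Q x + c^T x + lambda^T (A x - b)
Stationarity (grad_x L = 0): Q x + c + A^T lambda = 0.
Primal feasibility: A x = b.

This gives the KKT block system:
  [ Q   A^T ] [ x     ]   [-c ]
  [ A    0  ] [ lambda ] = [ b ]

Solving the linear system:
  x*      = (-0.8065, 0.1935, -0.6129)
  lambda* = (0.5484, -3.871)
  f(x*)   = 0.8387

x* = (-0.8065, 0.1935, -0.6129), lambda* = (0.5484, -3.871)


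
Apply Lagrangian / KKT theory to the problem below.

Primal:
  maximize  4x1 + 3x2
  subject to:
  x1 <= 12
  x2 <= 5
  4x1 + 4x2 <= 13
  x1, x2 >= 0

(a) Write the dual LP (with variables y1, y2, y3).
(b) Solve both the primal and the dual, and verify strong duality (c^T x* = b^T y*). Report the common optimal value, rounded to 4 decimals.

The standard primal-dual pair for 'max c^T x s.t. A x <= b, x >= 0' is:
  Dual:  min b^T y  s.t.  A^T y >= c,  y >= 0.

So the dual LP is:
  minimize  12y1 + 5y2 + 13y3
  subject to:
    y1 + 4y3 >= 4
    y2 + 4y3 >= 3
    y1, y2, y3 >= 0

Solving the primal: x* = (3.25, 0).
  primal value c^T x* = 13.
Solving the dual: y* = (0, 0, 1).
  dual value b^T y* = 13.
Strong duality: c^T x* = b^T y*. Confirmed.

13


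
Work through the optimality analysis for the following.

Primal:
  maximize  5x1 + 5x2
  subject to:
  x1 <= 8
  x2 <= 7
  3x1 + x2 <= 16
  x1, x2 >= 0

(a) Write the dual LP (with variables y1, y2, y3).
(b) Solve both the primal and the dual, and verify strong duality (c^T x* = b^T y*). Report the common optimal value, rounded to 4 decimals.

The standard primal-dual pair for 'max c^T x s.t. A x <= b, x >= 0' is:
  Dual:  min b^T y  s.t.  A^T y >= c,  y >= 0.

So the dual LP is:
  minimize  8y1 + 7y2 + 16y3
  subject to:
    y1 + 3y3 >= 5
    y2 + y3 >= 5
    y1, y2, y3 >= 0

Solving the primal: x* = (3, 7).
  primal value c^T x* = 50.
Solving the dual: y* = (0, 3.3333, 1.6667).
  dual value b^T y* = 50.
Strong duality: c^T x* = b^T y*. Confirmed.

50


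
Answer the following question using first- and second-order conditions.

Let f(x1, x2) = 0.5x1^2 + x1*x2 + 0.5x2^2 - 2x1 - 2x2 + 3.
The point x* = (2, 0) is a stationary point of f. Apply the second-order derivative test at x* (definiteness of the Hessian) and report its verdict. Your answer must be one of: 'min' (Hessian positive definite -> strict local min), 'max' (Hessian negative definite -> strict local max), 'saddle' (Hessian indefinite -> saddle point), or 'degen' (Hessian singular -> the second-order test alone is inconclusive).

Compute the Hessian H = grad^2 f:
  H = [[1, 1], [1, 1]]
Verify stationarity: grad f(x*) = H x* + g = (0, 0).
Eigenvalues of H: 0, 2.
H has a zero eigenvalue (singular; positive semidefinite but not definite), so H is neither positive definite, negative definite, nor indefinite. The second-order test alone is inconclusive -> degen.
(Indeed, f is constant along the null direction of H through x*, so x* is not a strict local extremum.)

degen


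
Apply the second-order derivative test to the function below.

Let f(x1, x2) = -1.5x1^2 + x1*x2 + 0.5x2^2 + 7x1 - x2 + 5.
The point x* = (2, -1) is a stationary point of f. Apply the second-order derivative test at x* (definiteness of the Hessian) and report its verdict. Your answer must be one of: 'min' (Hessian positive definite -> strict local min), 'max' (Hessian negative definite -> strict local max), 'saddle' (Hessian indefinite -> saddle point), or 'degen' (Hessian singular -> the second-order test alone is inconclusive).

Compute the Hessian H = grad^2 f:
  H = [[-3, 1], [1, 1]]
Verify stationarity: grad f(x*) = H x* + g = (0, 0).
Eigenvalues of H: -3.2361, 1.2361.
Eigenvalues have mixed signs, so H is indefinite -> x* is a saddle point.

saddle


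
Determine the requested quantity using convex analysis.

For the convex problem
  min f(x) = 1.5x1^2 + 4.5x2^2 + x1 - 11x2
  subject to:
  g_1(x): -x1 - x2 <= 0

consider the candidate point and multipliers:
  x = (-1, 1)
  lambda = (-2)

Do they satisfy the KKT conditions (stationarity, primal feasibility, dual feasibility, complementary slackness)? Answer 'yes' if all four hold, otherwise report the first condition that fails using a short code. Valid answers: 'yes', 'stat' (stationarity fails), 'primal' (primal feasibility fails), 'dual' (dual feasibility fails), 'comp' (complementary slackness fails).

Gradient of f: grad f(x) = Q x + c = (-2, -2)
Constraint values g_i(x) = a_i^T x - b_i:
  g_1((-1, 1)) = 0
Stationarity residual: grad f(x) + sum_i lambda_i a_i = (0, 0)
  -> stationarity OK
Primal feasibility (all g_i <= 0): OK
Dual feasibility (all lambda_i >= 0): FAILS
Complementary slackness (lambda_i * g_i(x) = 0 for all i): OK

Verdict: the first failing condition is dual_feasibility -> dual.

dual


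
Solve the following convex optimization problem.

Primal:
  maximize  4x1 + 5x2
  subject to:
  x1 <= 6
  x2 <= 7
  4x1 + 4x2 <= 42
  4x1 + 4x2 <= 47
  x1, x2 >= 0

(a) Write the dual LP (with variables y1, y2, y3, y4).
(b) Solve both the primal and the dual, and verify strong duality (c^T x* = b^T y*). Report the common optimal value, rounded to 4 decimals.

The standard primal-dual pair for 'max c^T x s.t. A x <= b, x >= 0' is:
  Dual:  min b^T y  s.t.  A^T y >= c,  y >= 0.

So the dual LP is:
  minimize  6y1 + 7y2 + 42y3 + 47y4
  subject to:
    y1 + 4y3 + 4y4 >= 4
    y2 + 4y3 + 4y4 >= 5
    y1, y2, y3, y4 >= 0

Solving the primal: x* = (3.5, 7).
  primal value c^T x* = 49.
Solving the dual: y* = (0, 1, 1, 0).
  dual value b^T y* = 49.
Strong duality: c^T x* = b^T y*. Confirmed.

49


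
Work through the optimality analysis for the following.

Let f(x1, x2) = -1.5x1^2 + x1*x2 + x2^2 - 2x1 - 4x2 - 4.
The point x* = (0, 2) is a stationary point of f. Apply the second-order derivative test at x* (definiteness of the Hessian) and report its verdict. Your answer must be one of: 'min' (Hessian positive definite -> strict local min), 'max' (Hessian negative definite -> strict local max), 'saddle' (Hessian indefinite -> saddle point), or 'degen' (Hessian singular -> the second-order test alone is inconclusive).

Compute the Hessian H = grad^2 f:
  H = [[-3, 1], [1, 2]]
Verify stationarity: grad f(x*) = H x* + g = (0, 0).
Eigenvalues of H: -3.1926, 2.1926.
Eigenvalues have mixed signs, so H is indefinite -> x* is a saddle point.

saddle


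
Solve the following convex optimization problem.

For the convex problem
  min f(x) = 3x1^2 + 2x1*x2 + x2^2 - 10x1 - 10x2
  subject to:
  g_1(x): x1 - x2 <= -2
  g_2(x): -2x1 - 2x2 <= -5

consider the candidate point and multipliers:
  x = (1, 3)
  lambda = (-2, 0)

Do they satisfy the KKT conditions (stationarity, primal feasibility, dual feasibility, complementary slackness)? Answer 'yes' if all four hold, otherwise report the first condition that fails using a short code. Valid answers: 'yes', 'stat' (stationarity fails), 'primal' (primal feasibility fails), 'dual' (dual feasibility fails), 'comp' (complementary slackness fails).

Gradient of f: grad f(x) = Q x + c = (2, -2)
Constraint values g_i(x) = a_i^T x - b_i:
  g_1((1, 3)) = 0
  g_2((1, 3)) = -3
Stationarity residual: grad f(x) + sum_i lambda_i a_i = (0, 0)
  -> stationarity OK
Primal feasibility (all g_i <= 0): OK
Dual feasibility (all lambda_i >= 0): FAILS
Complementary slackness (lambda_i * g_i(x) = 0 for all i): OK

Verdict: the first failing condition is dual_feasibility -> dual.

dual


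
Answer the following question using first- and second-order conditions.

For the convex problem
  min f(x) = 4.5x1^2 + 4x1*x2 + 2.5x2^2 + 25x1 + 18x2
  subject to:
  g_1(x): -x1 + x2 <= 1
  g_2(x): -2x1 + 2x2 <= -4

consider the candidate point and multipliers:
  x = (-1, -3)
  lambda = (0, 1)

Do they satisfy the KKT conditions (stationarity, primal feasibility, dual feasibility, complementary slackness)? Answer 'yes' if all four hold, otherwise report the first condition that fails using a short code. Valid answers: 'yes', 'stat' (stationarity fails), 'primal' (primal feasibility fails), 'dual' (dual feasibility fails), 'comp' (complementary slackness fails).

Gradient of f: grad f(x) = Q x + c = (4, -1)
Constraint values g_i(x) = a_i^T x - b_i:
  g_1((-1, -3)) = -3
  g_2((-1, -3)) = 0
Stationarity residual: grad f(x) + sum_i lambda_i a_i = (2, 1)
  -> stationarity FAILS
Primal feasibility (all g_i <= 0): OK
Dual feasibility (all lambda_i >= 0): OK
Complementary slackness (lambda_i * g_i(x) = 0 for all i): OK

Verdict: the first failing condition is stationarity -> stat.

stat


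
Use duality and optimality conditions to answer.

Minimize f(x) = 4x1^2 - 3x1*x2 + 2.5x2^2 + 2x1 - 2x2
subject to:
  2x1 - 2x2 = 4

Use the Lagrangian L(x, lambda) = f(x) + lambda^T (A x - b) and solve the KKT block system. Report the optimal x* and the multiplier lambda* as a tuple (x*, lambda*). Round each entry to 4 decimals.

Form the Lagrangian:
  L(x, lambda) = (1/2) x^T Q x + c^T x + lambda^T (A x - b)
Stationarity (grad_x L = 0): Q x + c + A^T lambda = 0.
Primal feasibility: A x = b.

This gives the KKT block system:
  [ Q   A^T ] [ x     ]   [-c ]
  [ A    0  ] [ lambda ] = [ b ]

Solving the linear system:
  x*      = (0.5714, -1.4286)
  lambda* = (-5.4286)
  f(x*)   = 12.8571

x* = (0.5714, -1.4286), lambda* = (-5.4286)


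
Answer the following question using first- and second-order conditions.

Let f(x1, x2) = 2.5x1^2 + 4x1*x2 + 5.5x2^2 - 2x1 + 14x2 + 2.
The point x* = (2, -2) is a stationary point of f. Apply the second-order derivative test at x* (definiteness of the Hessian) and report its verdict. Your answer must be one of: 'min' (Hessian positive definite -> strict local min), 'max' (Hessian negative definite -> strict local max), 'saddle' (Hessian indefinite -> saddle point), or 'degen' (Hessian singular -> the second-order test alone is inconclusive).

Compute the Hessian H = grad^2 f:
  H = [[5, 4], [4, 11]]
Verify stationarity: grad f(x*) = H x* + g = (0, 0).
Eigenvalues of H: 3, 13.
Both eigenvalues > 0, so H is positive definite -> x* is a strict local min.

min


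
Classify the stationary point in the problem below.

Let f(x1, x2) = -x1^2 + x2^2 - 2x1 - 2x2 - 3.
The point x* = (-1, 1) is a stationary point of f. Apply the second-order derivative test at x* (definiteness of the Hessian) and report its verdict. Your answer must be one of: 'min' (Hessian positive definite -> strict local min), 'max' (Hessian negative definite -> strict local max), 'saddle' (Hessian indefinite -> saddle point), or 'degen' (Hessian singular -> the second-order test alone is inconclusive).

Compute the Hessian H = grad^2 f:
  H = [[-2, 0], [0, 2]]
Verify stationarity: grad f(x*) = H x* + g = (0, 0).
Eigenvalues of H: -2, 2.
Eigenvalues have mixed signs, so H is indefinite -> x* is a saddle point.

saddle


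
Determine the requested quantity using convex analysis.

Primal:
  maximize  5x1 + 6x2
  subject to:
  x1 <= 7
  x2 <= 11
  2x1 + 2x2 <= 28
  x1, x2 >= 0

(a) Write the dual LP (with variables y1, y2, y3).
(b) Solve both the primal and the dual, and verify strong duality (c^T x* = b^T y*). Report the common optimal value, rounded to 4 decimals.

The standard primal-dual pair for 'max c^T x s.t. A x <= b, x >= 0' is:
  Dual:  min b^T y  s.t.  A^T y >= c,  y >= 0.

So the dual LP is:
  minimize  7y1 + 11y2 + 28y3
  subject to:
    y1 + 2y3 >= 5
    y2 + 2y3 >= 6
    y1, y2, y3 >= 0

Solving the primal: x* = (3, 11).
  primal value c^T x* = 81.
Solving the dual: y* = (0, 1, 2.5).
  dual value b^T y* = 81.
Strong duality: c^T x* = b^T y*. Confirmed.

81


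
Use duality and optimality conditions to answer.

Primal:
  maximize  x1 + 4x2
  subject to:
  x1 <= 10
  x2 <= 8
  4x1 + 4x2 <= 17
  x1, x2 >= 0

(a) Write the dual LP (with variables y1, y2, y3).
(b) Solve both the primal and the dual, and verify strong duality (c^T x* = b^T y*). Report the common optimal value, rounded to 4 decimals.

The standard primal-dual pair for 'max c^T x s.t. A x <= b, x >= 0' is:
  Dual:  min b^T y  s.t.  A^T y >= c,  y >= 0.

So the dual LP is:
  minimize  10y1 + 8y2 + 17y3
  subject to:
    y1 + 4y3 >= 1
    y2 + 4y3 >= 4
    y1, y2, y3 >= 0

Solving the primal: x* = (0, 4.25).
  primal value c^T x* = 17.
Solving the dual: y* = (0, 0, 1).
  dual value b^T y* = 17.
Strong duality: c^T x* = b^T y*. Confirmed.

17


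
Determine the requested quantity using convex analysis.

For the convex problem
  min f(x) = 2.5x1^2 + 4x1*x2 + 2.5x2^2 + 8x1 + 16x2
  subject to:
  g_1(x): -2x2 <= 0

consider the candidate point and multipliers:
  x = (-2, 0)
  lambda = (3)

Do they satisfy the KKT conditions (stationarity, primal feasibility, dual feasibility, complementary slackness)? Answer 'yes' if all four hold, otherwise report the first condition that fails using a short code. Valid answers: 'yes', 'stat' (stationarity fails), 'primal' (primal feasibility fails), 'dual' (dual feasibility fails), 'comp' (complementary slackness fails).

Gradient of f: grad f(x) = Q x + c = (-2, 8)
Constraint values g_i(x) = a_i^T x - b_i:
  g_1((-2, 0)) = 0
Stationarity residual: grad f(x) + sum_i lambda_i a_i = (-2, 2)
  -> stationarity FAILS
Primal feasibility (all g_i <= 0): OK
Dual feasibility (all lambda_i >= 0): OK
Complementary slackness (lambda_i * g_i(x) = 0 for all i): OK

Verdict: the first failing condition is stationarity -> stat.

stat


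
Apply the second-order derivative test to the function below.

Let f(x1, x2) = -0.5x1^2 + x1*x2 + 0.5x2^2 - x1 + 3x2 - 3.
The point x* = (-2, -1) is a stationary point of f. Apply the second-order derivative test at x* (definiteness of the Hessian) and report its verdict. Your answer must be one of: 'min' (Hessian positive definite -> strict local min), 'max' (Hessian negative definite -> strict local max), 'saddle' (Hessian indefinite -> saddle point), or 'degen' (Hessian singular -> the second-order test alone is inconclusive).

Compute the Hessian H = grad^2 f:
  H = [[-1, 1], [1, 1]]
Verify stationarity: grad f(x*) = H x* + g = (0, 0).
Eigenvalues of H: -1.4142, 1.4142.
Eigenvalues have mixed signs, so H is indefinite -> x* is a saddle point.

saddle


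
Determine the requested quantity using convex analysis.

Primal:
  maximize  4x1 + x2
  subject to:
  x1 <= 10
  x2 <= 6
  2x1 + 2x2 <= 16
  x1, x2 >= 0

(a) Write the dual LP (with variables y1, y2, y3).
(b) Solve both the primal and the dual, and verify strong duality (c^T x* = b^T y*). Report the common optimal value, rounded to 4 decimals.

The standard primal-dual pair for 'max c^T x s.t. A x <= b, x >= 0' is:
  Dual:  min b^T y  s.t.  A^T y >= c,  y >= 0.

So the dual LP is:
  minimize  10y1 + 6y2 + 16y3
  subject to:
    y1 + 2y3 >= 4
    y2 + 2y3 >= 1
    y1, y2, y3 >= 0

Solving the primal: x* = (8, 0).
  primal value c^T x* = 32.
Solving the dual: y* = (0, 0, 2).
  dual value b^T y* = 32.
Strong duality: c^T x* = b^T y*. Confirmed.

32
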